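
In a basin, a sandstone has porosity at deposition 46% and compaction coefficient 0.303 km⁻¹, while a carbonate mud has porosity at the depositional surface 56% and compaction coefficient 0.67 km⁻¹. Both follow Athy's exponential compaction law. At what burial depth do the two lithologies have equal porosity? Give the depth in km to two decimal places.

0.54 km

Set phi₀ₐ e^(−βₐz) = phi₀ᵦ e^(−βᵦz) ⇒ ln(phi₀ₐ/phi₀ᵦ) = (βₐ − βᵦ)·z
z = ln(0.46/0.56) / (0.303 − 0.67) = -0.1967 / -0.367 = 0.536 km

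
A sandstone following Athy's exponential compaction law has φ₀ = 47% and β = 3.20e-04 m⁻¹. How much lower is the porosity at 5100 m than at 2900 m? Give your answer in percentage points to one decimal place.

9.4 percentage points

Working in km (1 km = 1000 m; β in km⁻¹ = β in m⁻¹ × 1000):
φ(2.9) = 0.47·e^(−0.32×2.9) = 0.1858
φ(5.1) = 0.47·e^(−0.32×5.1) = 0.0919
Δφ = 0.1858 − 0.0919 = 0.0939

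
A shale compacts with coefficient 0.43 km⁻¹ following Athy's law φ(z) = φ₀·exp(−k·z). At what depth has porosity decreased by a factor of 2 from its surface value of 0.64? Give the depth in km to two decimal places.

φ/φ₀ = 1/2 ⇒ exp(−k·z) = 1/2 ⇒ z = ln(2) / k
z = 0.6931 / 0.43 = 1.612 km

1.61 km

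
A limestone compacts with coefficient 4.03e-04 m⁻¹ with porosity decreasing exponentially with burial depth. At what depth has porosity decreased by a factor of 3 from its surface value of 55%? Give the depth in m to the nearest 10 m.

2730 m

Working in km (1 km = 1000 m; c in km⁻¹ = c in m⁻¹ × 1000):
n/n₀ = 1/3 ⇒ exp(−c·z) = 1/3 ⇒ z = ln(3) / c
z = 1.0986 / 0.403 = 2.726 km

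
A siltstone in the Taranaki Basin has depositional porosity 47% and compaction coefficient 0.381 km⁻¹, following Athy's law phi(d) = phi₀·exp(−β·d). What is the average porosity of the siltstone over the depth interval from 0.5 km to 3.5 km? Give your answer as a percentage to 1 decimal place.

⟨phi⟩ = (1/(d₂−d₁)) ∫ phi₀ e^(−βd) dd = phi₀·(e^(−β·d₁) − e^(−β·d₂)) / (β·(d₂−d₁))
e^(−0.381×0.5) = 0.8265; e^(−0.381×3.5) = 0.2636
⟨phi⟩ = 0.47 × (0.8265 − 0.2636) / (0.381 × 3) = 0.47 × 0.4926 = 0.2315

23.2%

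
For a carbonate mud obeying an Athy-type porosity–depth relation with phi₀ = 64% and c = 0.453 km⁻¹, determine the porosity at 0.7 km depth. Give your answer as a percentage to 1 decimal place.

phi = phi₀·exp(−c·z) = 0.64 × exp(−0.453 × 0.7) = 0.64 × exp(−0.3171)
  = 0.64 × 0.7283 = 0.4661

46.6%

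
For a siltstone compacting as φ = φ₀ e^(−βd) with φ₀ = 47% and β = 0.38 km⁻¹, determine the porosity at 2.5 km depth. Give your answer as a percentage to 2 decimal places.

18.18%

φ = φ₀·exp(−β·d) = 0.47 × exp(−0.38 × 2.5) = 0.47 × exp(−0.95)
  = 0.47 × 0.3867 = 0.1818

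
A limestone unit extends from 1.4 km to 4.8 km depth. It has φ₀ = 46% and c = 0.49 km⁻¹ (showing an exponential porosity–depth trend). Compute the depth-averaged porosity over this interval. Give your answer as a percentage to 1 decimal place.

11.3%

⟨φ⟩ = (1/(z₂−z₁)) ∫ φ₀ e^(−cz) dz = φ₀·(e^(−c·z₁) − e^(−c·z₂)) / (c·(z₂−z₁))
e^(−0.49×1.4) = 0.5036; e^(−0.49×4.8) = 0.0952
⟨φ⟩ = 0.46 × (0.5036 − 0.0952) / (0.49 × 3.4) = 0.46 × 0.2451 = 0.1128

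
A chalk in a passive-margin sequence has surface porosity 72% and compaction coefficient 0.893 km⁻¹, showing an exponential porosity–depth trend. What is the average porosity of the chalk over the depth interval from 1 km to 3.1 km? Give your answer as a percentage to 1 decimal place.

⟨phi⟩ = (1/(d₂−d₁)) ∫ phi₀ e^(−kd) dd = phi₀·(e^(−k·d₁) − e^(−k·d₂)) / (k·(d₂−d₁))
e^(−0.893×1) = 0.4094; e^(−0.893×3.1) = 0.0628
⟨phi⟩ = 0.72 × (0.4094 − 0.0628) / (0.893 × 2.1) = 0.72 × 0.1849 = 0.1331

13.3%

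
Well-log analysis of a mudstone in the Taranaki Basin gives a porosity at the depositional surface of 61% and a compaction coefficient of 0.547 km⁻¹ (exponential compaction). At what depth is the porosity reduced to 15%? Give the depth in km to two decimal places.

Invert Athy's law: d = ln(phi₀/phi) / c
d = ln(0.61/0.15) / 0.547 = ln(4.067) / 0.547 = 1.4028 / 0.547 = 2.565 km

2.56 km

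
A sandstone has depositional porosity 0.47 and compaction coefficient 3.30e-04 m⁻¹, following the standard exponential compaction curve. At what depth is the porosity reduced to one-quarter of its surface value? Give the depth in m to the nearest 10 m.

4200 m

Working in km (1 km = 1000 m; c in km⁻¹ = c in m⁻¹ × 1000):
n/n₀ = 1/4 ⇒ exp(−c·d) = 1/4 ⇒ d = ln(4) / c
d = 1.3863 / 0.33 = 4.201 km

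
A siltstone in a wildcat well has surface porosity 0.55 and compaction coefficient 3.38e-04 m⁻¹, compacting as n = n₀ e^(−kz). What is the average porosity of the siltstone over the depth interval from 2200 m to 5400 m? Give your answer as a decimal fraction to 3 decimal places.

0.160

Working in km (1 km = 1000 m; k in km⁻¹ = k in m⁻¹ × 1000):
⟨n⟩ = (1/(z₂−z₁)) ∫ n₀ e^(−kz) dz = n₀·(e^(−k·z₁) − e^(−k·z₂)) / (k·(z₂−z₁))
e^(−0.338×2.2) = 0.4754; e^(−0.338×5.4) = 0.1612
⟨n⟩ = 0.55 × (0.4754 − 0.1612) / (0.338 × 3.2) = 0.55 × 0.2905 = 0.1598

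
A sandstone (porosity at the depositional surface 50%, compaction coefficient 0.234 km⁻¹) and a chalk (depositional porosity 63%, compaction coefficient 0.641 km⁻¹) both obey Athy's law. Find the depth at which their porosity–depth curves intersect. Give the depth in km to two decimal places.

0.57 km

Set φ₀ₐ e^(−kₐz) = φ₀ᵦ e^(−kᵦz) ⇒ ln(φ₀ₐ/φ₀ᵦ) = (kₐ − kᵦ)·z
z = ln(0.5/0.63) / (0.234 − 0.641) = -0.2311 / -0.407 = 0.568 km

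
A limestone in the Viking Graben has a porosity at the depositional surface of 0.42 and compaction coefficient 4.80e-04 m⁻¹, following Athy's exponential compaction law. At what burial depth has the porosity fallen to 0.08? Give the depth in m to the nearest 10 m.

Working in km (1 km = 1000 m; β in km⁻¹ = β in m⁻¹ × 1000):
Invert Athy's law: Z = ln(φ₀/φ) / β
Z = ln(0.42/0.08) / 0.48 = ln(5.25) / 0.48 = 1.6582 / 0.48 = 3.455 km

3450 m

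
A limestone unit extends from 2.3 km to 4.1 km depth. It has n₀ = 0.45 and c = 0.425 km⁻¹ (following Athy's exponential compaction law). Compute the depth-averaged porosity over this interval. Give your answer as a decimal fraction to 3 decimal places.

0.118

⟨n⟩ = (1/(d₂−d₁)) ∫ n₀ e^(−cd) dd = n₀·(e^(−c·d₁) − e^(−c·d₂)) / (c·(d₂−d₁))
e^(−0.425×2.3) = 0.3763; e^(−0.425×4.1) = 0.1751
⟨n⟩ = 0.45 × (0.3763 − 0.1751) / (0.425 × 1.8) = 0.45 × 0.2630 = 0.1183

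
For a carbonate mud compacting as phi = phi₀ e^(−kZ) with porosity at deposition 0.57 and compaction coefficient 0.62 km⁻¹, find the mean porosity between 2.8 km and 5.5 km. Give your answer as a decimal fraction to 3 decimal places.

0.049

⟨phi⟩ = (1/(Z₂−Z₁)) ∫ phi₀ e^(−kZ) dZ = phi₀·(e^(−k·Z₁) − e^(−k·Z₂)) / (k·(Z₂−Z₁))
e^(−0.62×2.8) = 0.1762; e^(−0.62×5.5) = 0.0330
⟨phi⟩ = 0.57 × (0.1762 − 0.0330) / (0.62 × 2.7) = 0.57 × 0.0855 = 0.0488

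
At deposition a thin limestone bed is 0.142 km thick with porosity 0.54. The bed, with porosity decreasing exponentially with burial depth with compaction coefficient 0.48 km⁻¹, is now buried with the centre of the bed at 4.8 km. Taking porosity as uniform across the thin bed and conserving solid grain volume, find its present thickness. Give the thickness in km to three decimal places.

Porosity at 4.8 km: φ = 0.54·exp(−0.48×4.8) = 0.0539
Solid-volume conservation: h(1−φ) = h₀(1−φ₀) ⇒ h = h₀·(1−φ₀)/(1−φ)
h = 0.142 × (1 − 0.54)/(1 − 0.0539) = 0.142 × 0.4862 = 0.0690 km

0.069 km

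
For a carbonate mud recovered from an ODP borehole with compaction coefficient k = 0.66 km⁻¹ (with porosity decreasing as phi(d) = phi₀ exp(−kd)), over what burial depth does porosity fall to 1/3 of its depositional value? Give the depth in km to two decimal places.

phi/phi₀ = 1/3 ⇒ exp(−k·d) = 1/3 ⇒ d = ln(3) / k
d = 1.0986 / 0.66 = 1.665 km

1.66 km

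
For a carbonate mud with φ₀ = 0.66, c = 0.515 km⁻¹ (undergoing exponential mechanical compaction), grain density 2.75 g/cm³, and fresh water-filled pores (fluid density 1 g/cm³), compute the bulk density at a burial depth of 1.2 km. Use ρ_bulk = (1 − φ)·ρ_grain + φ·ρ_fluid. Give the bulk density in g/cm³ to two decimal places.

2.13 g/cm³

Porosity at depth: φ = 0.66·exp(−0.515×1.2) = 0.66×0.5390 = 0.3558
Bulk density: ρ_b = (1−φ)ρ_g + φ·ρ_f = 0.6442×2.75 + 0.3558×1
       = 1.772 + 0.356 = 2.127 g/cm³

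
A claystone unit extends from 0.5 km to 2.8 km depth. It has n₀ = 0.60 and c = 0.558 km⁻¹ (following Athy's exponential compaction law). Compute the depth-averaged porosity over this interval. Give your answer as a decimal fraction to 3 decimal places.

0.256

⟨n⟩ = (1/(z₂−z₁)) ∫ n₀ e^(−cz) dz = n₀·(e^(−c·z₁) − e^(−c·z₂)) / (c·(z₂−z₁))
e^(−0.558×0.5) = 0.7565; e^(−0.558×2.8) = 0.2096
⟨n⟩ = 0.6 × (0.7565 − 0.2096) / (0.558 × 2.3) = 0.6 × 0.4261 = 0.2557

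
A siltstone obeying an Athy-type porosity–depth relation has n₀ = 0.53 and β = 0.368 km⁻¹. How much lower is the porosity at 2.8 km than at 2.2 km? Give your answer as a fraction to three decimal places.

0.047

n(2.2) = 0.53·e^(−0.368×2.2) = 0.2359
n(2.8) = 0.53·e^(−0.368×2.8) = 0.1891
Δn = 0.2359 − 0.1891 = 0.0467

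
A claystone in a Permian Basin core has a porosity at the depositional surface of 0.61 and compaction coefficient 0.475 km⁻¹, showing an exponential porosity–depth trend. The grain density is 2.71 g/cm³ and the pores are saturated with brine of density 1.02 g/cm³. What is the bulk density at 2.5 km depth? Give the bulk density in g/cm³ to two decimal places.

2.40 g/cm³

Porosity at depth: phi = 0.61·exp(−0.475×2.5) = 0.61×0.3050 = 0.1860
Bulk density: ρ_b = (1−phi)ρ_g + phi·ρ_f = 0.8140×2.71 + 0.1860×1.02
       = 2.206 + 0.190 = 2.396 g/cm³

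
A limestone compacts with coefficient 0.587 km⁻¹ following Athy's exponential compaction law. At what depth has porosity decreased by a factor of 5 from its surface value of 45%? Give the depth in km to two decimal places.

2.74 km

φ/φ₀ = 1/5 ⇒ exp(−β·d) = 1/5 ⇒ d = ln(5) / β
d = 1.6094 / 0.587 = 2.742 km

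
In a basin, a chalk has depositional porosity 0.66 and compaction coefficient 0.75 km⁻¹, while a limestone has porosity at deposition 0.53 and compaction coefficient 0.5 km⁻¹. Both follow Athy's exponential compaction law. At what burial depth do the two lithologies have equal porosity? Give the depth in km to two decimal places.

0.88 km

Set n₀ₐ e^(−kₐZ) = n₀ᵦ e^(−kᵦZ) ⇒ ln(n₀ₐ/n₀ᵦ) = (kₐ − kᵦ)·Z
Z = ln(0.66/0.53) / (0.75 − 0.5) = 0.2194 / 0.25 = 0.877 km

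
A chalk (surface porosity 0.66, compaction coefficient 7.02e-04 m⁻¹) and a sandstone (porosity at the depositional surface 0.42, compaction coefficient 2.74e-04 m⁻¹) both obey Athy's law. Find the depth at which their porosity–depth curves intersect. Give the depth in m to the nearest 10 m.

1060 m

Working in km (1 km = 1000 m; k in km⁻¹ = k in m⁻¹ × 1000):
Set n₀ₐ e^(−kₐd) = n₀ᵦ e^(−kᵦd) ⇒ ln(n₀ₐ/n₀ᵦ) = (kₐ − kᵦ)·d
d = ln(0.66/0.42) / (0.702 − 0.274) = 0.4520 / 0.428 = 1.056 km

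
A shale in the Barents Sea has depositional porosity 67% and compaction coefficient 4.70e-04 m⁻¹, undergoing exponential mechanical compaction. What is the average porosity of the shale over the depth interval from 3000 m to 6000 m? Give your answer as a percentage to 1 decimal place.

8.8%

Working in km (1 km = 1000 m; k in km⁻¹ = k in m⁻¹ × 1000):
⟨n⟩ = (1/(d₂−d₁)) ∫ n₀ e^(−kd) dd = n₀·(e^(−k·d₁) − e^(−k·d₂)) / (k·(d₂−d₁))
e^(−0.47×3) = 0.2441; e^(−0.47×6) = 0.0596
⟨n⟩ = 0.67 × (0.2441 − 0.0596) / (0.47 × 3) = 0.67 × 0.1309 = 0.0877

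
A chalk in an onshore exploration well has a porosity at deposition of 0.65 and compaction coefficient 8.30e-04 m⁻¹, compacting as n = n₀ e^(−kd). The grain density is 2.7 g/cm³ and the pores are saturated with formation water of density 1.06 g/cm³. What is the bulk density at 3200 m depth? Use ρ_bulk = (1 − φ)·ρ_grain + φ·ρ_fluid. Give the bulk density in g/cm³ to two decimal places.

Working in km (1 km = 1000 m; k in km⁻¹ = k in m⁻¹ × 1000):
Porosity at depth: n = 0.65·exp(−0.83×3.2) = 0.65×0.0702 = 0.0456
Bulk density: ρ_b = (1−n)ρ_g + n·ρ_f = 0.9544×2.7 + 0.0456×1.06
       = 2.577 + 0.048 = 2.625 g/cm³

2.63 g/cm³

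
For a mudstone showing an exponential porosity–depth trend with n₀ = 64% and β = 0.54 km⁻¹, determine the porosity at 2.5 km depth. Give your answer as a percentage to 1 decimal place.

16.6%

n = n₀·exp(−β·d) = 0.64 × exp(−0.54 × 2.5) = 0.64 × exp(−1.35)
  = 0.64 × 0.2592 = 0.1659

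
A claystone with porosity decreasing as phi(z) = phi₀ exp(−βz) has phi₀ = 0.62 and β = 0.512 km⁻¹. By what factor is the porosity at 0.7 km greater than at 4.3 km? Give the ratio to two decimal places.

6.32

phi(z₁)/phi(z₂) = e^(−β·z₁)/e^(−β·z₂) = e^{β(z₂−z₁)}
= exp(0.512 × 3.6) = exp(1.843) = 6.3167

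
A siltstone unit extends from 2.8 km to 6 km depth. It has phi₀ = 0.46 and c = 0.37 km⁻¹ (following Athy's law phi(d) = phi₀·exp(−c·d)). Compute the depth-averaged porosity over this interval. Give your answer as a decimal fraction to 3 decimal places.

⟨phi⟩ = (1/(d₂−d₁)) ∫ phi₀ e^(−cd) dd = phi₀·(e^(−c·d₁) − e^(−c·d₂)) / (c·(d₂−d₁))
e^(−0.37×2.8) = 0.3549; e^(−0.37×6) = 0.1086
⟨phi⟩ = 0.46 × (0.3549 − 0.1086) / (0.37 × 3.2) = 0.46 × 0.2080 = 0.0957

0.096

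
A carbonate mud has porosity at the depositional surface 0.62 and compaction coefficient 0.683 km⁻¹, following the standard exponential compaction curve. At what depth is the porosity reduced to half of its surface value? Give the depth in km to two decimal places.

n/n₀ = 1/2 ⇒ exp(−c·z) = 1/2 ⇒ z = ln(2) / c
z = 0.6931 / 0.683 = 1.015 km

1.01 km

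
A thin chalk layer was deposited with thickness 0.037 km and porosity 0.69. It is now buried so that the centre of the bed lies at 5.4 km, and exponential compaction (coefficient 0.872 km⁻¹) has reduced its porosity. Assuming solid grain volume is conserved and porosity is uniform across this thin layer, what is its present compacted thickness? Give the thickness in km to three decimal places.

0.012 km

Porosity at 5.4 km: phi = 0.69·exp(−0.872×5.4) = 0.0062
Solid-volume conservation: h(1−phi) = h₀(1−phi₀) ⇒ h = h₀·(1−phi₀)/(1−phi)
h = 0.037 × (1 − 0.69)/(1 − 0.0062) = 0.037 × 0.3119 = 0.0115 km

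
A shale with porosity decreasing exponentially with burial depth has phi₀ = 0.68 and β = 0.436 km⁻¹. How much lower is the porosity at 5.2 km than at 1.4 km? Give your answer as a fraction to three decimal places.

phi(1.4) = 0.68·e^(−0.436×1.4) = 0.3693
phi(5.2) = 0.68·e^(−0.436×5.2) = 0.0704
Δphi = 0.3693 − 0.0704 = 0.2989

0.299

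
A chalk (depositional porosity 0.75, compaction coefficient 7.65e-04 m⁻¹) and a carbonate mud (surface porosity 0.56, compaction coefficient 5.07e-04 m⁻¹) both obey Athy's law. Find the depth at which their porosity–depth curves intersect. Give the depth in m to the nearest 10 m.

Working in km (1 km = 1000 m; β in km⁻¹ = β in m⁻¹ × 1000):
Set φ₀ₐ e^(−βₐZ) = φ₀ᵦ e^(−βᵦZ) ⇒ ln(φ₀ₐ/φ₀ᵦ) = (βₐ − βᵦ)·Z
Z = ln(0.75/0.56) / (0.765 − 0.507) = 0.2921 / 0.258 = 1.132 km

1130 m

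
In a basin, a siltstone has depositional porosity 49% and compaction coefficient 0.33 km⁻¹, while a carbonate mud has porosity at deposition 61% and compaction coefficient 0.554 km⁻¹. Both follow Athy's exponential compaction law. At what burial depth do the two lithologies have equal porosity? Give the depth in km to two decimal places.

Set φ₀ₐ e^(−kₐZ) = φ₀ᵦ e^(−kᵦZ) ⇒ ln(φ₀ₐ/φ₀ᵦ) = (kₐ − kᵦ)·Z
Z = ln(0.49/0.61) / (0.33 − 0.554) = -0.2191 / -0.224 = 0.978 km

0.98 km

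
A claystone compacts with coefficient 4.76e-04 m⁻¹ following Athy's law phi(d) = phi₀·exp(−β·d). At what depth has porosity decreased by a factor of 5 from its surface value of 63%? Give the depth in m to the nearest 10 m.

Working in km (1 km = 1000 m; β in km⁻¹ = β in m⁻¹ × 1000):
phi/phi₀ = 1/5 ⇒ exp(−β·d) = 1/5 ⇒ d = ln(5) / β
d = 1.6094 / 0.476 = 3.381 km

3380 m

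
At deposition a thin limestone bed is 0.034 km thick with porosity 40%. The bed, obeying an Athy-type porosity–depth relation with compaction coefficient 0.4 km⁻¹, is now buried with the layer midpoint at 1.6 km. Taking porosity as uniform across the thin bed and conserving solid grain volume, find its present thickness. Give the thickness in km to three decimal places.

Porosity at 1.6 km: phi = 0.4·exp(−0.4×1.6) = 0.2109
Solid-volume conservation: h(1−phi) = h₀(1−phi₀) ⇒ h = h₀·(1−phi₀)/(1−phi)
h = 0.034 × (1 − 0.4)/(1 − 0.2109) = 0.034 × 0.7604 = 0.0259 km

0.026 km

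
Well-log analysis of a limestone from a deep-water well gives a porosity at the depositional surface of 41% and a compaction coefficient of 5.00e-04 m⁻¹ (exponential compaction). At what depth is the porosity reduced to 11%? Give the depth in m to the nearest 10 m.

2630 m

Working in km (1 km = 1000 m; k in km⁻¹ = k in m⁻¹ × 1000):
Invert Athy's law: d = ln(phi₀/phi) / k
d = ln(0.41/0.11) / 0.5 = ln(3.727) / 0.5 = 1.3157 / 0.5 = 2.631 km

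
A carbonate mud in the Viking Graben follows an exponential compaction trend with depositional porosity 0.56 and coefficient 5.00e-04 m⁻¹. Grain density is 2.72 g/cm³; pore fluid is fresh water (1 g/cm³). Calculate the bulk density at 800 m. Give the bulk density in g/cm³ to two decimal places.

Working in km (1 km = 1000 m; c in km⁻¹ = c in m⁻¹ × 1000):
Porosity at depth: n = 0.56·exp(−0.5×0.8) = 0.56×0.6703 = 0.3754
Bulk density: ρ_b = (1−n)ρ_g + n·ρ_f = 0.6246×2.72 + 0.3754×1
       = 1.699 + 0.375 = 2.074 g/cm³

2.07 g/cm³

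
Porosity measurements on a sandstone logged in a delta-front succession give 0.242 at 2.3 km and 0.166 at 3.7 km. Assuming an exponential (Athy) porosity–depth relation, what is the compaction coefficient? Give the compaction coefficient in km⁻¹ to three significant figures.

0.269 km⁻¹

Athy: n(z) = n₀ e^(−kz) ⇒ n₁/n₂ = e^{k(z₂−z₁)} ⇒ k = ln(n₁/n₂)/(z₂−z₁)
k = ln(0.242/0.166) / (3.7 − 2.3) = ln(1.458) / 1.4 = 0.3769 / 1.4 = 0.2692 km⁻¹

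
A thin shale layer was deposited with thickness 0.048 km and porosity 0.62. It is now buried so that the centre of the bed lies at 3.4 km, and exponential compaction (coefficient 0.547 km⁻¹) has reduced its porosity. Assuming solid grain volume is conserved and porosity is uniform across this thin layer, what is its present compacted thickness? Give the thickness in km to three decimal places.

0.020 km

Porosity at 3.4 km: phi = 0.62·exp(−0.547×3.4) = 0.0965
Solid-volume conservation: h(1−phi) = h₀(1−phi₀) ⇒ h = h₀·(1−phi₀)/(1−phi)
h = 0.048 × (1 − 0.62)/(1 − 0.0965) = 0.048 × 0.4206 = 0.0202 km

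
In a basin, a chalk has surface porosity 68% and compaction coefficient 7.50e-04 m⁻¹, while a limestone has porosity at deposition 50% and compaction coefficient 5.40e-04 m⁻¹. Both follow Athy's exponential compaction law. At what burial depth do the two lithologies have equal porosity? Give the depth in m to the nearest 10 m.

1460 m

Working in km (1 km = 1000 m; k in km⁻¹ = k in m⁻¹ × 1000):
Set φ₀ₐ e^(−kₐz) = φ₀ᵦ e^(−kᵦz) ⇒ ln(φ₀ₐ/φ₀ᵦ) = (kₐ − kᵦ)·z
z = ln(0.68/0.5) / (0.75 − 0.54) = 0.3075 / 0.21 = 1.464 km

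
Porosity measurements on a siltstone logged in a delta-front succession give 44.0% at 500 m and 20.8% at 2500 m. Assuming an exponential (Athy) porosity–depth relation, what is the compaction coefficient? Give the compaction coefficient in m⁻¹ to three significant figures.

0.000375 m⁻¹

Working in km (1 km = 1000 m; β in km⁻¹ = β in m⁻¹ × 1000):
Athy: n(d) = n₀ e^(−βd) ⇒ n₁/n₂ = e^{β(d₂−d₁)} ⇒ β = ln(n₁/n₂)/(d₂−d₁)
β = ln(0.44/0.208) / (2.5 − 0.5) = ln(2.115) / 2 = 0.7492 / 2 = 0.3746 km⁻¹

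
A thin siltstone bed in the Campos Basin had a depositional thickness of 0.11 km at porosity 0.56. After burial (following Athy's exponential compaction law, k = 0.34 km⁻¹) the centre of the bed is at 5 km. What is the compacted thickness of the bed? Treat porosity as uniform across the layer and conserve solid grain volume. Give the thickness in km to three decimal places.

0.054 km

Porosity at 5 km: phi = 0.56·exp(−0.34×5) = 0.1023
Solid-volume conservation: h(1−phi) = h₀(1−phi₀) ⇒ h = h₀·(1−phi₀)/(1−phi)
h = 0.11 × (1 − 0.56)/(1 − 0.1023) = 0.11 × 0.4901 = 0.0539 km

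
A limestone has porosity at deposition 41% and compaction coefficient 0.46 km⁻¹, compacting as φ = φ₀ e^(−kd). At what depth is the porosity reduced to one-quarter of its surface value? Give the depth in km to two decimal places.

φ/φ₀ = 1/4 ⇒ exp(−k·d) = 1/4 ⇒ d = ln(4) / k
d = 1.3863 / 0.46 = 3.014 km

3.01 km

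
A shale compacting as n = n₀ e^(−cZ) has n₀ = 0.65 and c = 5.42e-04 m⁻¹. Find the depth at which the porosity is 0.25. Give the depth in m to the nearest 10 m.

1760 m

Working in km (1 km = 1000 m; c in km⁻¹ = c in m⁻¹ × 1000):
Invert Athy's law: Z = ln(n₀/n) / c
Z = ln(0.65/0.25) / 0.542 = ln(2.6) / 0.542 = 0.9555 / 0.542 = 1.763 km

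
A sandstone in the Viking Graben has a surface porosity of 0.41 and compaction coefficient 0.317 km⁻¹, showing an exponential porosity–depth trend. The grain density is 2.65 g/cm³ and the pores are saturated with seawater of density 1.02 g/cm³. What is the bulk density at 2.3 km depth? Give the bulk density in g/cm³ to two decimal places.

Porosity at depth: φ = 0.41·exp(−0.317×2.3) = 0.41×0.4823 = 0.1978
Bulk density: ρ_b = (1−φ)ρ_g + φ·ρ_f = 0.8022×2.65 + 0.1978×1.02
       = 2.126 + 0.202 = 2.328 g/cm³

2.33 g/cm³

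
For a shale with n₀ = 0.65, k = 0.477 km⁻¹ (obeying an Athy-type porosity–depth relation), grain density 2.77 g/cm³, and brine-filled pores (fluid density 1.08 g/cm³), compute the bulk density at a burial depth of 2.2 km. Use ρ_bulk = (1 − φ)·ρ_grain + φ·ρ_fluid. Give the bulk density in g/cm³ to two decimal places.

Porosity at depth: n = 0.65·exp(−0.477×2.2) = 0.65×0.3501 = 0.2276
Bulk density: ρ_b = (1−n)ρ_g + n·ρ_f = 0.7724×2.77 + 0.2276×1.08
       = 2.140 + 0.246 = 2.385 g/cm³

2.39 g/cm³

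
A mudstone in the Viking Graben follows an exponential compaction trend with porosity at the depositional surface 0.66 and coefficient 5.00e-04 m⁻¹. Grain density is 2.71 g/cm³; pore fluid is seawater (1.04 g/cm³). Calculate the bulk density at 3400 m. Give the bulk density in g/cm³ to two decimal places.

2.51 g/cm³

Working in km (1 km = 1000 m; c in km⁻¹ = c in m⁻¹ × 1000):
Porosity at depth: phi = 0.66·exp(−0.5×3.4) = 0.66×0.1827 = 0.1206
Bulk density: ρ_b = (1−phi)ρ_g + phi·ρ_f = 0.8794×2.71 + 0.1206×1.04
       = 2.383 + 0.125 = 2.509 g/cm³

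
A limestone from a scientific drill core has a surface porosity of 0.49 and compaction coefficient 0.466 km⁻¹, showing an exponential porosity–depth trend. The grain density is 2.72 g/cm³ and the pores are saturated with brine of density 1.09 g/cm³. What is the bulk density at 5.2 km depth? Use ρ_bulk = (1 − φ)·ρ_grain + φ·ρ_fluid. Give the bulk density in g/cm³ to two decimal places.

2.65 g/cm³

Porosity at depth: φ = 0.49·exp(−0.466×5.2) = 0.49×0.0886 = 0.0434
Bulk density: ρ_b = (1−φ)ρ_g + φ·ρ_f = 0.9566×2.72 + 0.0434×1.09
       = 2.602 + 0.047 = 2.649 g/cm³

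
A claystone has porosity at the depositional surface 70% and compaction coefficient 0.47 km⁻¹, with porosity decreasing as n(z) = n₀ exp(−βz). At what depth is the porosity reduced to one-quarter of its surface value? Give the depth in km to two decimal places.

2.95 km

n/n₀ = 1/4 ⇒ exp(−β·z) = 1/4 ⇒ z = ln(4) / β
z = 1.3863 / 0.47 = 2.950 km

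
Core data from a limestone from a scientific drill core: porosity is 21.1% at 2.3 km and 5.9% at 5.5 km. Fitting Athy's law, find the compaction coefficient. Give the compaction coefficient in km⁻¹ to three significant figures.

Athy: n(d) = n₀ e^(−βd) ⇒ n₁/n₂ = e^{β(d₂−d₁)} ⇒ β = ln(n₁/n₂)/(d₂−d₁)
β = ln(0.211/0.059) / (5.5 − 2.3) = ln(3.576) / 3.2 = 1.2743 / 3.2 = 0.3982 km⁻¹

0.398 km⁻¹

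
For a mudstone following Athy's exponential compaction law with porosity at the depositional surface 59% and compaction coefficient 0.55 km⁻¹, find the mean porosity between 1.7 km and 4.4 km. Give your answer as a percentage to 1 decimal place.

⟨n⟩ = (1/(Z₂−Z₁)) ∫ n₀ e^(−kZ) dZ = n₀·(e^(−k·Z₁) − e^(−k·Z₂)) / (k·(Z₂−Z₁))
e^(−0.55×1.7) = 0.3926; e^(−0.55×4.4) = 0.0889
⟨n⟩ = 0.59 × (0.3926 − 0.0889) / (0.55 × 2.7) = 0.59 × 0.2045 = 0.1206

12.1%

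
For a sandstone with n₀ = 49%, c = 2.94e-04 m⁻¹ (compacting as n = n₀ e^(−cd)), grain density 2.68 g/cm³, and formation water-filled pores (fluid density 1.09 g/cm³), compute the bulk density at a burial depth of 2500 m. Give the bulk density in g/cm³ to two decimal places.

2.31 g/cm³

Working in km (1 km = 1000 m; c in km⁻¹ = c in m⁻¹ × 1000):
Porosity at depth: n = 0.49·exp(−0.294×2.5) = 0.49×0.4795 = 0.2350
Bulk density: ρ_b = (1−n)ρ_g + n·ρ_f = 0.7650×2.68 + 0.2350×1.09
       = 2.050 + 0.256 = 2.306 g/cm³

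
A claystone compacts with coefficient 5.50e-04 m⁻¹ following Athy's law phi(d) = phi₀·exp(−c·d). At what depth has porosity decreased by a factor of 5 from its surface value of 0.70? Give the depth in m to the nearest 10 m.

2930 m

Working in km (1 km = 1000 m; c in km⁻¹ = c in m⁻¹ × 1000):
phi/phi₀ = 1/5 ⇒ exp(−c·d) = 1/5 ⇒ d = ln(5) / c
d = 1.6094 / 0.55 = 2.926 km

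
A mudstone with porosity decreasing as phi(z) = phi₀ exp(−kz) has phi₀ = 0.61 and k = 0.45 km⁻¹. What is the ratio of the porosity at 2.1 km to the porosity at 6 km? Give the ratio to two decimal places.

5.78

phi(z₁)/phi(z₂) = e^(−k·z₁)/e^(−k·z₂) = e^{k(z₂−z₁)}
= exp(0.45 × 3.9) = exp(1.755) = 5.7834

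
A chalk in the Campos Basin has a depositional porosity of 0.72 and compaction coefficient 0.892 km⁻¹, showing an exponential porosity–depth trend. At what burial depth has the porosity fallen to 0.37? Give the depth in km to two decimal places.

0.75 km

Invert Athy's law: d = ln(φ₀/φ) / c
d = ln(0.72/0.37) / 0.892 = ln(1.946) / 0.892 = 0.6657 / 0.892 = 0.746 km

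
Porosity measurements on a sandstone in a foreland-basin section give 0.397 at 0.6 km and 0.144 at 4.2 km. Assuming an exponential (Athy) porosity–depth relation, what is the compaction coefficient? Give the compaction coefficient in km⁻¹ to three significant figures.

Athy: φ(Z) = φ₀ e^(−kZ) ⇒ φ₁/φ₂ = e^{k(Z₂−Z₁)} ⇒ k = ln(φ₁/φ₂)/(Z₂−Z₁)
k = ln(0.397/0.144) / (4.2 − 0.6) = ln(2.757) / 3.6 = 1.0141 / 3.6 = 0.2817 km⁻¹

0.282 km⁻¹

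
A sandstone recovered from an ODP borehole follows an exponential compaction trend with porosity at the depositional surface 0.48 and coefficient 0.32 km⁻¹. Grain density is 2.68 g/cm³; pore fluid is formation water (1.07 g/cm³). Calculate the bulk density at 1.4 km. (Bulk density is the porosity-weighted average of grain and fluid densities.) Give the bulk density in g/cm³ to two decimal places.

Porosity at depth: φ = 0.48·exp(−0.32×1.4) = 0.48×0.6389 = 0.3067
Bulk density: ρ_b = (1−φ)ρ_g + φ·ρ_f = 0.6933×2.68 + 0.3067×1.07
       = 1.858 + 0.328 = 2.186 g/cm³

2.19 g/cm³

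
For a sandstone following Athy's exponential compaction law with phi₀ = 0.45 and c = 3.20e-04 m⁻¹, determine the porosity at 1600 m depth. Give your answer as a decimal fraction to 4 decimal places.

Working in km (1 km = 1000 m; c in km⁻¹ = c in m⁻¹ × 1000):
phi = phi₀·exp(−c·d) = 0.45 × exp(−0.32 × 1.6) = 0.45 × exp(−0.512)
  = 0.45 × 0.5993 = 0.2697

0.2697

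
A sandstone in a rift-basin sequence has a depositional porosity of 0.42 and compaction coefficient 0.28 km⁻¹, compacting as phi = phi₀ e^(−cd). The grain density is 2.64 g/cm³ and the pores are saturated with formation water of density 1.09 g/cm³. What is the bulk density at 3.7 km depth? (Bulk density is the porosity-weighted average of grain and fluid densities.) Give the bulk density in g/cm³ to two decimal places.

Porosity at depth: phi = 0.42·exp(−0.28×3.7) = 0.42×0.3549 = 0.1490
Bulk density: ρ_b = (1−phi)ρ_g + phi·ρ_f = 0.8510×2.64 + 0.1490×1.09
       = 2.247 + 0.162 = 2.409 g/cm³

2.41 g/cm³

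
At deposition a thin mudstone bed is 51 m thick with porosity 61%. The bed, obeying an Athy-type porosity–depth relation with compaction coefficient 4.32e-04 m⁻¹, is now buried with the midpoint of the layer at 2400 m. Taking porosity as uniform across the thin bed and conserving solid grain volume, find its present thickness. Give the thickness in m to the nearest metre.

Working in km (1 km = 1000 m; β in km⁻¹ = β in m⁻¹ × 1000):
Porosity at 2.4 km: n = 0.61·exp(−0.432×2.4) = 0.2163
Solid-volume conservation: h(1−n) = h₀(1−n₀) ⇒ h = h₀·(1−n₀)/(1−n)
h = 0.051 × (1 − 0.61)/(1 − 0.2163) = 0.051 × 0.4976 = 0.0254 km

25 m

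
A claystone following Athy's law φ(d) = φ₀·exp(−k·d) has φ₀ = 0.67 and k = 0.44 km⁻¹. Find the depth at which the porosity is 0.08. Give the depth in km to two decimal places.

Invert Athy's law: d = ln(φ₀/φ) / k
d = ln(0.67/0.08) / 0.44 = ln(8.375) / 0.44 = 2.1253 / 0.44 = 4.830 km

4.83 km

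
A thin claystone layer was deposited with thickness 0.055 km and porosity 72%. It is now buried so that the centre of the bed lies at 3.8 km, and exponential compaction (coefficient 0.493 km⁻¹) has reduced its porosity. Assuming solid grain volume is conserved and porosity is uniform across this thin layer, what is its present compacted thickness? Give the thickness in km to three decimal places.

Porosity at 3.8 km: φ = 0.72·exp(−0.493×3.8) = 0.1106
Solid-volume conservation: h(1−φ) = h₀(1−φ₀) ⇒ h = h₀·(1−φ₀)/(1−φ)
h = 0.055 × (1 − 0.72)/(1 − 0.1106) = 0.055 × 0.3148 = 0.0173 km

0.017 km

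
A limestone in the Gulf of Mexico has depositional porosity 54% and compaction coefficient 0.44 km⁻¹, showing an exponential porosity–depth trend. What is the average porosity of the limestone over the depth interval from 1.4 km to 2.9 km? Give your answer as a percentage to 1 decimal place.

21.4%

⟨n⟩ = (1/(z₂−z₁)) ∫ n₀ e^(−βz) dz = n₀·(e^(−β·z₁) − e^(−β·z₂)) / (β·(z₂−z₁))
e^(−0.44×1.4) = 0.5401; e^(−0.44×2.9) = 0.2792
⟨n⟩ = 0.54 × (0.5401 − 0.2792) / (0.44 × 1.5) = 0.54 × 0.3954 = 0.2135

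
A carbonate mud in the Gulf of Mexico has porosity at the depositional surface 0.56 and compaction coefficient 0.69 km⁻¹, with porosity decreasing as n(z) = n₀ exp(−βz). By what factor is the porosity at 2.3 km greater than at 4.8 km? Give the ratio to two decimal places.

5.61

n(z₁)/n(z₂) = e^(−β·z₁)/e^(−β·z₂) = e^{β(z₂−z₁)}
= exp(0.69 × 2.5) = exp(1.725) = 5.6125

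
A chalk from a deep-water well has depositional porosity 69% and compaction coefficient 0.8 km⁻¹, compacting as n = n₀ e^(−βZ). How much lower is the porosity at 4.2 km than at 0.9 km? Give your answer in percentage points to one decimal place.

n(0.9) = 0.69·e^(−0.8×0.9) = 0.3359
n(4.2) = 0.69·e^(−0.8×4.2) = 0.0240
Δn = 0.3359 − 0.0240 = 0.3119

31.2 percentage points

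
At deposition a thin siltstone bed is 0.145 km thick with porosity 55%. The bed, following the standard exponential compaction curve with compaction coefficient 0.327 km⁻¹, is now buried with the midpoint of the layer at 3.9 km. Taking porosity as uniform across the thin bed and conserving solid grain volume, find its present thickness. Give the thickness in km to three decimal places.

0.077 km

Porosity at 3.9 km: n = 0.55·exp(−0.327×3.9) = 0.1536
Solid-volume conservation: h(1−n) = h₀(1−n₀) ⇒ h = h₀·(1−n₀)/(1−n)
h = 0.145 × (1 − 0.55)/(1 − 0.1536) = 0.145 × 0.5317 = 0.0771 km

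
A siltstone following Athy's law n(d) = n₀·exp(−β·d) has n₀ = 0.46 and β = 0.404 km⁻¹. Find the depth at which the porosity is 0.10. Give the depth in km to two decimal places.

Invert Athy's law: d = ln(n₀/n) / β
d = ln(0.46/0.1) / 0.404 = ln(4.6) / 0.404 = 1.5261 / 0.404 = 3.777 km

3.78 km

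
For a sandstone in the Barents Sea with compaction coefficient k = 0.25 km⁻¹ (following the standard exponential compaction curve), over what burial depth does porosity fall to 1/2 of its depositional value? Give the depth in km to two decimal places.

n/n₀ = 1/2 ⇒ exp(−k·z) = 1/2 ⇒ z = ln(2) / k
z = 0.6931 / 0.25 = 2.773 km

2.77 km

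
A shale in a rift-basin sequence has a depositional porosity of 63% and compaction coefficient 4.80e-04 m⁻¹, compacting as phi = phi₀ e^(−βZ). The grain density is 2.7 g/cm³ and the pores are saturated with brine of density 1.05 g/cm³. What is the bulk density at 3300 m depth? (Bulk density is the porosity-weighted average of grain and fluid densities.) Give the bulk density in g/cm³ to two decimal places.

2.49 g/cm³

Working in km (1 km = 1000 m; β in km⁻¹ = β in m⁻¹ × 1000):
Porosity at depth: phi = 0.63·exp(−0.48×3.3) = 0.63×0.2052 = 0.1292
Bulk density: ρ_b = (1−phi)ρ_g + phi·ρ_f = 0.8708×2.7 + 0.1292×1.05
       = 2.351 + 0.136 = 2.487 g/cm³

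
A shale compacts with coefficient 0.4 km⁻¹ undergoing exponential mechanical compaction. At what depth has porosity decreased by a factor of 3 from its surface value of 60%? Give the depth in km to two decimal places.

2.75 km

n/n₀ = 1/3 ⇒ exp(−c·d) = 1/3 ⇒ d = ln(3) / c
d = 1.0986 / 0.4 = 2.747 km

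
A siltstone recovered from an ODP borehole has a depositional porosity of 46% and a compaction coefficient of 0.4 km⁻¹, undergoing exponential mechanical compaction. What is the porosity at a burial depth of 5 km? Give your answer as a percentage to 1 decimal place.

6.2%

φ = φ₀·exp(−k·z) = 0.46 × exp(−0.4 × 5) = 0.46 × exp(−2)
  = 0.46 × 0.1353 = 0.0623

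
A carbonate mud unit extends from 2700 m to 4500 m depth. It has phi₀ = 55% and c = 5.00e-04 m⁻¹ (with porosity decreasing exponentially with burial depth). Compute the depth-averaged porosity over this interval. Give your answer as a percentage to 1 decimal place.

9.4%

Working in km (1 km = 1000 m; c in km⁻¹ = c in m⁻¹ × 1000):
⟨phi⟩ = (1/(d₂−d₁)) ∫ phi₀ e^(−cd) dd = phi₀·(e^(−c·d₁) − e^(−c·d₂)) / (c·(d₂−d₁))
e^(−0.5×2.7) = 0.2592; e^(−0.5×4.5) = 0.1054
⟨phi⟩ = 0.55 × (0.2592 − 0.1054) / (0.5 × 1.8) = 0.55 × 0.1709 = 0.0940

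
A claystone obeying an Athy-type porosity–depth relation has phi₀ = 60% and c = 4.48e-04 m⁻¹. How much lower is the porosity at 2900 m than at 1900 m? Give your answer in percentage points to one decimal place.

9.2 percentage points

Working in km (1 km = 1000 m; c in km⁻¹ = c in m⁻¹ × 1000):
phi(1.9) = 0.6·e^(−0.448×1.9) = 0.2561
phi(2.9) = 0.6·e^(−0.448×2.9) = 0.1636
Δphi = 0.2561 − 0.1636 = 0.0925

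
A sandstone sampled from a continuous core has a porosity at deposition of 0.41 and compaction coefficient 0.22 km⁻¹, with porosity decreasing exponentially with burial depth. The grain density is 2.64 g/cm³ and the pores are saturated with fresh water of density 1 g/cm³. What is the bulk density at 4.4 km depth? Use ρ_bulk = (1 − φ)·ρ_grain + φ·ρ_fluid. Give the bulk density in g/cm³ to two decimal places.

2.38 g/cm³

Porosity at depth: phi = 0.41·exp(−0.22×4.4) = 0.41×0.3798 = 0.1557
Bulk density: ρ_b = (1−phi)ρ_g + phi·ρ_f = 0.8443×2.64 + 0.1557×1
       = 2.229 + 0.156 = 2.385 g/cm³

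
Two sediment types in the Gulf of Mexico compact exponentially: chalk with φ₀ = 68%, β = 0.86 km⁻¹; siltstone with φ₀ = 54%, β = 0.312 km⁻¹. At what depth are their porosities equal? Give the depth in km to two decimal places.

0.42 km

Set φ₀ₐ e^(−βₐd) = φ₀ᵦ e^(−βᵦd) ⇒ ln(φ₀ₐ/φ₀ᵦ) = (βₐ − βᵦ)·d
d = ln(0.68/0.54) / (0.86 − 0.312) = 0.2305 / 0.548 = 0.421 km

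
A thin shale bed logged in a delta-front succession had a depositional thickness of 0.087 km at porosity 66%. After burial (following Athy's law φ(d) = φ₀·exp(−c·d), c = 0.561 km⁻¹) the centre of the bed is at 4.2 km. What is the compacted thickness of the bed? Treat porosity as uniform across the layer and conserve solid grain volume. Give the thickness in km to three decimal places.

0.032 km

Porosity at 4.2 km: φ = 0.66·exp(−0.561×4.2) = 0.0626
Solid-volume conservation: h(1−φ) = h₀(1−φ₀) ⇒ h = h₀·(1−φ₀)/(1−φ)
h = 0.087 × (1 − 0.66)/(1 − 0.0626) = 0.087 × 0.3627 = 0.0316 km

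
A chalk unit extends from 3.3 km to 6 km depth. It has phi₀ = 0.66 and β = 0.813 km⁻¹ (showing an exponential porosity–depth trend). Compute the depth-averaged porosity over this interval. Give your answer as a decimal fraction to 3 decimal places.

⟨phi⟩ = (1/(d₂−d₁)) ∫ phi₀ e^(−βd) dd = phi₀·(e^(−β·d₁) − e^(−β·d₂)) / (β·(d₂−d₁))
e^(−0.813×3.3) = 0.0684; e^(−0.813×6) = 0.0076
⟨phi⟩ = 0.66 × (0.0684 − 0.0076) / (0.813 × 2.7) = 0.66 × 0.0277 = 0.0183

0.018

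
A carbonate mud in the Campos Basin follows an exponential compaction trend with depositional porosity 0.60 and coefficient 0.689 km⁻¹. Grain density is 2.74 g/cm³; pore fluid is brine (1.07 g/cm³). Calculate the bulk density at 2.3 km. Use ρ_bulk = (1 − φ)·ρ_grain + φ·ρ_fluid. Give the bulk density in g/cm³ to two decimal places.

Porosity at depth: n = 0.6·exp(−0.689×2.3) = 0.6×0.2050 = 0.1230
Bulk density: ρ_b = (1−n)ρ_g + n·ρ_f = 0.8770×2.74 + 0.1230×1.07
       = 2.403 + 0.132 = 2.535 g/cm³

2.53 g/cm³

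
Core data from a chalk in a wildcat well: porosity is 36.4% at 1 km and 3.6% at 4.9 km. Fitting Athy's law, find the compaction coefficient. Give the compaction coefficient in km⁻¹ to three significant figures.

Athy: φ(Z) = φ₀ e^(−kZ) ⇒ φ₁/φ₂ = e^{k(Z₂−Z₁)} ⇒ k = ln(φ₁/φ₂)/(Z₂−Z₁)
k = ln(0.364/0.036) / (4.9 − 1) = ln(10.11) / 3.9 = 2.3136 / 3.9 = 0.5932 km⁻¹

0.593 km⁻¹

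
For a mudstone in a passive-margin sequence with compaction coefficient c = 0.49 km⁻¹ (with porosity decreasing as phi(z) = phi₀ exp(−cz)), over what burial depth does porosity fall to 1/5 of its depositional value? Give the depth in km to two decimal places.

phi/phi₀ = 1/5 ⇒ exp(−c·z) = 1/5 ⇒ z = ln(5) / c
z = 1.6094 / 0.49 = 3.285 km

3.28 km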